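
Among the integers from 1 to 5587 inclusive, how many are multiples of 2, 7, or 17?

3333

floor(5587/2) + floor(5587/7) + floor(5587/17) − floor(5587/14) − floor(5587/34) − floor(5587/119) + floor(5587/238) = 2793 + 798 + 328 − 399 − 164 − 46 + 23 = 3333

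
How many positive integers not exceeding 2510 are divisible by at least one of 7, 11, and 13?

705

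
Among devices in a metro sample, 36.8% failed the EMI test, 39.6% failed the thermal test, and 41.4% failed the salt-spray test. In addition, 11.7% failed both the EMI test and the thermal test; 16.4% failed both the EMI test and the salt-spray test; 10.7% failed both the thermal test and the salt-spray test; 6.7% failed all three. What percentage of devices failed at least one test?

Apply inclusion-exclusion:
P(union) = 36.8 + 39.6 + 41.4 − 11.7 − 16.4 − 10.7 + 6.7 = 85.7%

85.7%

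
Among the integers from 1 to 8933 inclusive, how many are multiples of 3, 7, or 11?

2977 + 1276 + 812 − 425 − 270 − 116 + 38 = 4292

4292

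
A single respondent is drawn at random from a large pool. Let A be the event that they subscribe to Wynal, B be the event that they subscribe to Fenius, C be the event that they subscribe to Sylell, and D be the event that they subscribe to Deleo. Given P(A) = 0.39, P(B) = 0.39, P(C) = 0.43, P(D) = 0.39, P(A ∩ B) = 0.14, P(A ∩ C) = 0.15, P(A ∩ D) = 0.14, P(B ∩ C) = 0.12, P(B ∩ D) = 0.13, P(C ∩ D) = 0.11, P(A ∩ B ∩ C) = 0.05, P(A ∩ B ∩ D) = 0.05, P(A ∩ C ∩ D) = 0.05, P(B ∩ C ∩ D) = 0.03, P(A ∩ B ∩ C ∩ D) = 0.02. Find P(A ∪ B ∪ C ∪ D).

P(A ∪ B ∪ C ∪ D) = 0.39 + 0.39 + 0.43 + 0.39 − 0.14 − 0.15 − 0.14 − 0.12 − 0.13 − 0.11 + 0.05 + 0.05 + 0.05 + 0.03 − 0.02 = 0.97

0.97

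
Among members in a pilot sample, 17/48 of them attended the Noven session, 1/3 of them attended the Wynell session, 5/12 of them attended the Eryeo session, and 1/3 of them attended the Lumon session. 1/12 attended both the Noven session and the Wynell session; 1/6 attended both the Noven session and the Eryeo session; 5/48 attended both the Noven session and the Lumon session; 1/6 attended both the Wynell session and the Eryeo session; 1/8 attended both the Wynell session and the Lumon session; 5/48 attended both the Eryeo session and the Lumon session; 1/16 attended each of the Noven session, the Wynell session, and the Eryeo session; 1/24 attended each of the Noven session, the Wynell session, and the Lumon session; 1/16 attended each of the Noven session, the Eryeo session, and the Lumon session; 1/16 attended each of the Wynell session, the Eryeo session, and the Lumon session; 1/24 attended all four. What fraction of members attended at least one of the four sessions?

By inclusion-exclusion,
P(at least one) = 17/48 + 1/3 + 5/12 + 1/3 − 1/12 − 1/6 − 5/48 − 1/6 − 1/8 − 5/48 + 1/16 + 1/24 + 1/16 + 1/16 − 1/24 = 7/8

7/8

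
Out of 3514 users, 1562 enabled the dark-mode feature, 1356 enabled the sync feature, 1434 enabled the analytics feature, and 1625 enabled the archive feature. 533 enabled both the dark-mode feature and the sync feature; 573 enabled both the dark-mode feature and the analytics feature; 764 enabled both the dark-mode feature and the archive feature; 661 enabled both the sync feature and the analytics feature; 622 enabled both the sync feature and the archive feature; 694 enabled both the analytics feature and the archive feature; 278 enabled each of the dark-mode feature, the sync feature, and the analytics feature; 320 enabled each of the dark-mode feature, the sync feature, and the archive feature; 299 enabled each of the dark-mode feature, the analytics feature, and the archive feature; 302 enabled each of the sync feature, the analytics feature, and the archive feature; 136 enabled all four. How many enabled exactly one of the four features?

Using the inclusion–exclusion count for exactly one event:
N(exactly one) = 1562 + 1356 + 1434 + 1625 − 2·533 − 2·573 − 2·764 − 2·661 − 2·622 − 2·694 + 3·278 + 3·320 + 3·299 + 3·302 − 4·136 = 1336

1336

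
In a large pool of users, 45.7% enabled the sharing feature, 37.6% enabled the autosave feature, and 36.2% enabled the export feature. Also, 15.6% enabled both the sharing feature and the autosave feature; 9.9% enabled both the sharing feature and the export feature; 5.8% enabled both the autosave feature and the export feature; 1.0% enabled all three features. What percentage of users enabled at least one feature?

89.2%

Using inclusion–exclusion:
P(≥1) = 45.7 + 37.6 + 36.2 − 15.6 − 9.9 − 5.8 + 1.0 = 89.2%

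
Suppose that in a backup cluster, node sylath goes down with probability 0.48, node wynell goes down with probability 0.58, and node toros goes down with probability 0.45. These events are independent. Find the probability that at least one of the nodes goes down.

P(none) = (1 − 0.48) × (1 − 0.58) × (1 − 0.45) = 0.52 × 0.42 × 0.55 = 0.12012
P(at least one) = 1 − 0.12012 = 0.87988

0.87988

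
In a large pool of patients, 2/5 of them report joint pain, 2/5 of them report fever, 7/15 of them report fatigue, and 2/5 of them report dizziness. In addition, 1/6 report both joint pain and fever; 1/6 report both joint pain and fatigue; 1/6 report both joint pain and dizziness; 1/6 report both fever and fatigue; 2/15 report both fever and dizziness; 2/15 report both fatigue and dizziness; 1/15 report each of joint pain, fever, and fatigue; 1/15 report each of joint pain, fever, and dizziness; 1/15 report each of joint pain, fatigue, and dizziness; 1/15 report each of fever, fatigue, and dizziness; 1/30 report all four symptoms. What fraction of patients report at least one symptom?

29/30

By inclusion-exclusion,
P(at least one) = 2/5 + 2/5 + 7/15 + 2/5 − 1/6 − 1/6 − 1/6 − 1/6 − 2/15 − 2/15 + 1/15 + 1/15 + 1/15 + 1/15 − 1/30 = 29/30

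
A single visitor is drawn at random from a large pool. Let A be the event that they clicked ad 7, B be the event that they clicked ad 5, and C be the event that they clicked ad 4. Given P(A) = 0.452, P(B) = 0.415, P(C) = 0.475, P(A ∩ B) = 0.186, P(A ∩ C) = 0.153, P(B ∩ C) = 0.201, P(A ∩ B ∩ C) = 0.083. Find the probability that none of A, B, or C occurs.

0.115

By inclusion–exclusion:
P(A ∪ B ∪ C) = 0.452 + 0.415 + 0.475 − 0.186 − 0.153 − 0.201 + 0.083 = 0.885
P(none) = 1 − 0.885 = 0.115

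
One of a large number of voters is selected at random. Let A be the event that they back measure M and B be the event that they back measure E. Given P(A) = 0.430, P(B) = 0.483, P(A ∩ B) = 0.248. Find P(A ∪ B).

Apply inclusion-exclusion:
P(A ∪ B) = 0.430 + 0.483 − 0.248 = 0.665

0.665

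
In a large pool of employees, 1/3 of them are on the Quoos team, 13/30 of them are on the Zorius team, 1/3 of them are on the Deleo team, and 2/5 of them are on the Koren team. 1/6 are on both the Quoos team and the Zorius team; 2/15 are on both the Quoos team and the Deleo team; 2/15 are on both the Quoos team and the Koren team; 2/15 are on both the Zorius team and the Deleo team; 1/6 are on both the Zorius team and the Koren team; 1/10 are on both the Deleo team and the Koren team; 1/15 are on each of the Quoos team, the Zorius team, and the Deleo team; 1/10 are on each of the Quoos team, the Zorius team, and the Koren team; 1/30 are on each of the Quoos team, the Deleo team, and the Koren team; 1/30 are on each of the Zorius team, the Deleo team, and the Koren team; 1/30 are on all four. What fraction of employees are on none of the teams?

2/15

Using inclusion–exclusion:
P(at least one) = 1/3 + 13/30 + 1/3 + 2/5 − 1/6 − 2/15 − 2/15 − 2/15 − 1/6 − 1/10 + 1/15 + 1/10 + 1/30 + 1/30 − 1/30 = 13/15
P(none) = 1 − 13/15 = 2/15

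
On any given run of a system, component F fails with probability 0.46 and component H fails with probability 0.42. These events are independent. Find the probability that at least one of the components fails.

Independence gives P(none) = ∏(1 − pᵢ).
P(none) = (1 − 0.46) × (1 − 0.42) = 0.54 × 0.58 = 0.3132
P(at least one) = 1 − 0.3132 = 0.6868

0.6868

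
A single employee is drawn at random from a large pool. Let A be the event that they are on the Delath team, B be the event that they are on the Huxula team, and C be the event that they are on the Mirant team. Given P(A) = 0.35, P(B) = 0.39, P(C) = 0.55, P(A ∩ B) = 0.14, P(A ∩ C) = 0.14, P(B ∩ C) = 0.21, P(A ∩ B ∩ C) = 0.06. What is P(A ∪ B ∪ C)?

Apply inclusion-exclusion:
P(A ∪ B ∪ C) = 0.35 + 0.39 + 0.55 − 0.14 − 0.14 − 0.21 + 0.06 = 0.86

0.86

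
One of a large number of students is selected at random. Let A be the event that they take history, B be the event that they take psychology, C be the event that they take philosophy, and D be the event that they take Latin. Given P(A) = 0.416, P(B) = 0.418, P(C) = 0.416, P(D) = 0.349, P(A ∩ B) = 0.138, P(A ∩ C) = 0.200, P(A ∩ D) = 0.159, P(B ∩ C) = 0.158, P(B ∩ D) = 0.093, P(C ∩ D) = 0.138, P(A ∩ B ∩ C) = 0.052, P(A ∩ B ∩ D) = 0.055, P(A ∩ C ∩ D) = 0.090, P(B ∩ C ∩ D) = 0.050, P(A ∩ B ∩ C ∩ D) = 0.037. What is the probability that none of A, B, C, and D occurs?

0.077

By inclusion-exclusion,
P(A ∪ B ∪ C ∪ D) = 0.416 + 0.418 + 0.416 + 0.349 − 0.138 − 0.200 − 0.159 − 0.158 − 0.093 − 0.138 + 0.052 + 0.055 + 0.090 + 0.050 − 0.037 = 0.923
P(none) = 1 − 0.923 = 0.077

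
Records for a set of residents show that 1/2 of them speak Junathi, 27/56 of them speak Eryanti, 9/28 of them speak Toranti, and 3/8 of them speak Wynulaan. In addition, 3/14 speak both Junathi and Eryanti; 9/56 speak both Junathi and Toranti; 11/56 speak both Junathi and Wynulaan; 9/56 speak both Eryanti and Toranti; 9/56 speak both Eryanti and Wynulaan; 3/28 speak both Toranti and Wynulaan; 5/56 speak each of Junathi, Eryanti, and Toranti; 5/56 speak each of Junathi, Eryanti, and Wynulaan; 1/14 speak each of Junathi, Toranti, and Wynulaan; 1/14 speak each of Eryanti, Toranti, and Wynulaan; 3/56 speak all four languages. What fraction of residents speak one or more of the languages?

53/56

Apply inclusion-exclusion:
P(at least one) = 1/2 + 27/56 + 9/28 + 3/8 − 3/14 − 9/56 − 11/56 − 9/56 − 9/56 − 3/28 + 5/56 + 5/56 + 1/14 + 1/14 − 3/56 = 53/56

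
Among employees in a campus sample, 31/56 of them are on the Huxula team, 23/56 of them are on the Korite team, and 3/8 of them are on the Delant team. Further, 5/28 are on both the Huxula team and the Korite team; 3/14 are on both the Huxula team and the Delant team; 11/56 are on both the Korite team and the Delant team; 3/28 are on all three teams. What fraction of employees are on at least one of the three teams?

Using inclusion–exclusion:
P(≥1) = 31/56 + 23/56 + 3/8 − 5/28 − 3/14 − 11/56 + 3/28 = 6/7

6/7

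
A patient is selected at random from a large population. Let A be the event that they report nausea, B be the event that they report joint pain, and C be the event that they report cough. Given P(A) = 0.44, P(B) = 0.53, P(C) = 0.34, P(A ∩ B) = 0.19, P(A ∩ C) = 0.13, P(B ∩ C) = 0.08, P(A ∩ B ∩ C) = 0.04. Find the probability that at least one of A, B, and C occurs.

0.95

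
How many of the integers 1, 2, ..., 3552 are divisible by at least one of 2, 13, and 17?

2009

By inclusion–exclusion:
1776 + 273 + 208 − 136 − 104 − 16 + 8 = 2009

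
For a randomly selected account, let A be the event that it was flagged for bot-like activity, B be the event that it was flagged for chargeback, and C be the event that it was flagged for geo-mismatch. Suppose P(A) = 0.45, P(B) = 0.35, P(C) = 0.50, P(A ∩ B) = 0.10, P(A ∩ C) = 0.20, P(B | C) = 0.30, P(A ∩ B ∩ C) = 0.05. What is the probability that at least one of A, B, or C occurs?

P(B ∩ C) = P(C)·P(B|C) = 0.50 × 0.30 = 0.15
Inclusion–exclusion gives
P(A ∪ B ∪ C) = 0.45 + 0.35 + 0.50 − 0.10 − 0.20 − 0.15 + 0.05 = 0.90

0.90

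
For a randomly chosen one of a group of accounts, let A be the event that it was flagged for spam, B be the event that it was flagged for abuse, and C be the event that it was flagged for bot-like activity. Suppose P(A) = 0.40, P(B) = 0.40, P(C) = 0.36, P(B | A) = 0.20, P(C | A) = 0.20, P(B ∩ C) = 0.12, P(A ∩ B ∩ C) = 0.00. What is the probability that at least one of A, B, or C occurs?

0.88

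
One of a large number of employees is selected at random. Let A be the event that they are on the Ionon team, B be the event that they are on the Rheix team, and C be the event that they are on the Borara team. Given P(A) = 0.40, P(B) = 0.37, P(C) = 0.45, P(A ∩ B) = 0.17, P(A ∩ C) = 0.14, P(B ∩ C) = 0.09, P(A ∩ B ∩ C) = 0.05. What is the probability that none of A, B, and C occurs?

By inclusion–exclusion:
P(A ∪ B ∪ C) = 0.40 + 0.37 + 0.45 − 0.17 − 0.14 − 0.09 + 0.05 = 0.87
P(none) = 1 − 0.87 = 0.13

0.13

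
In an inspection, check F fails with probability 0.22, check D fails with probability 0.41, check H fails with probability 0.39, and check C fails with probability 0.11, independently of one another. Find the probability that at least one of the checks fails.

0.75015742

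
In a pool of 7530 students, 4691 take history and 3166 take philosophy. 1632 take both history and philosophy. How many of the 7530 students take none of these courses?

N(≥1) = 4691 + 3166 − 1632 = 6225
None: 7530 − 6225 = 1305

1305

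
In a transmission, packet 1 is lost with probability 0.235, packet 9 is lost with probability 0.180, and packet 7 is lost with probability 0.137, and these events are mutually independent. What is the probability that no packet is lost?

P(none) = (1 − 0.235) × (1 − 0.180) × (1 − 0.137) = 0.765 × 0.820 × 0.863 = 0.5413599

0.5413599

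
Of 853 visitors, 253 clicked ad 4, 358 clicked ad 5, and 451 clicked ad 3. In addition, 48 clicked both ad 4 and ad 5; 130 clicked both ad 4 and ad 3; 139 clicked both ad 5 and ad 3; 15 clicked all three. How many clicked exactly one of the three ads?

Using the inclusion–exclusion count for exactly one event:
N(exactly one) = 253 + 358 + 451 − 2·48 − 2·130 − 2·139 + 3·15 = 473

473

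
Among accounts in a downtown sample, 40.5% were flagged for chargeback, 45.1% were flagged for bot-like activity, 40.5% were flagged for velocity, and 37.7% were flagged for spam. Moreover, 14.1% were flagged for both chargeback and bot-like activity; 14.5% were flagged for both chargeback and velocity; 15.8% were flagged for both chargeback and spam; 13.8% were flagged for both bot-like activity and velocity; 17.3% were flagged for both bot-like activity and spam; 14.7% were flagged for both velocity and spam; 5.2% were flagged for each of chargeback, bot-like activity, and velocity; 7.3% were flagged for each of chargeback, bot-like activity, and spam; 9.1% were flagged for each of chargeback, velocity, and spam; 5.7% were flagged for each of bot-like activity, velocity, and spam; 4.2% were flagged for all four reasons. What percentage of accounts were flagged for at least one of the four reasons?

96.7%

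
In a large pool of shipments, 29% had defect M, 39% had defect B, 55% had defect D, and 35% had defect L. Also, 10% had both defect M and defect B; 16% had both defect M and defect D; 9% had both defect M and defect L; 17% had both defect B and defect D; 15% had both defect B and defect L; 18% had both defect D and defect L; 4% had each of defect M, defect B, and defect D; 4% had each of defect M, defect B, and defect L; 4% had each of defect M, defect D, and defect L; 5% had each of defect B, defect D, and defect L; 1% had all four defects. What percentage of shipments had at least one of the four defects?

89%

P(≥1) = 29 + 39 + 55 + 35 − 10 − 16 − 9 − 17 − 15 − 18 + 4 + 4 + 4 + 5 − 1 = 89%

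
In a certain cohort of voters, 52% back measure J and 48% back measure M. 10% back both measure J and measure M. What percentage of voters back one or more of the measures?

Using inclusion–exclusion:
P(≥1) = 52 + 48 − 10 = 90%

90%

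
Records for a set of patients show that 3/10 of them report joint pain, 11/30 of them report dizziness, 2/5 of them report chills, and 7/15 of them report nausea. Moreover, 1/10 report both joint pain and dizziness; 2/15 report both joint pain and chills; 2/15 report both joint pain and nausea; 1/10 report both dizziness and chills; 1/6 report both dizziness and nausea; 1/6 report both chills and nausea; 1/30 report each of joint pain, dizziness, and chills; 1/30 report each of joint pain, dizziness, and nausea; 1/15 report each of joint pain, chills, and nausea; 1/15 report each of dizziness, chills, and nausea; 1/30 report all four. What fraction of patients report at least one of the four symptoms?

By inclusion-exclusion,
P(at least one) = 3/10 + 11/30 + 2/5 + 7/15 − 1/10 − 2/15 − 2/15 − 1/10 − 1/6 − 1/6 + 1/30 + 1/30 + 1/15 + 1/15 − 1/30 = 9/10

9/10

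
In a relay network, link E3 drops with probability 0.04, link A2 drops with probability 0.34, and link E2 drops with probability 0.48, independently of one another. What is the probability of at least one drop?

0.670528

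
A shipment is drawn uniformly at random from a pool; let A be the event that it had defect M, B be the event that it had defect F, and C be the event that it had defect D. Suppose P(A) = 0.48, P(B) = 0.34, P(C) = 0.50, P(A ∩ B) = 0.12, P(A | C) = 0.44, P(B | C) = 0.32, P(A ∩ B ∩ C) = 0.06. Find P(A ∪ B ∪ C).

P(A ∩ C) = P(C)·P(A|C) = 0.50 × 0.44 = 0.22
P(B ∩ C) = P(C)·P(B|C) = 0.50 × 0.32 = 0.16
P(A ∪ B ∪ C) = 0.48 + 0.34 + 0.50 − 0.12 − 0.22 − 0.16 + 0.06 = 0.88

0.88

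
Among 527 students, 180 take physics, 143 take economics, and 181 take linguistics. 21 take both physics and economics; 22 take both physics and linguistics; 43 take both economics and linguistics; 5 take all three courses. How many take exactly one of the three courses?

347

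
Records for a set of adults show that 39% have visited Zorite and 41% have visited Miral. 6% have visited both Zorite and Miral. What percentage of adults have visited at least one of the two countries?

P(union) = 39 + 41 − 6 = 74%

74%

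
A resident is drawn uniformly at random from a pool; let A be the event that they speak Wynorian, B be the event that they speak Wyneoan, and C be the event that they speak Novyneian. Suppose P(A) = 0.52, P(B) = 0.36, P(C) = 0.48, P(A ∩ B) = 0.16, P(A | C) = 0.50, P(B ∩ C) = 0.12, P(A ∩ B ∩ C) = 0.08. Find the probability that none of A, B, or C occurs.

P(A ∩ C) = P(C)·P(A|C) = 0.48 × 0.50 = 0.24
P(A ∪ B ∪ C) = 0.52 + 0.36 + 0.48 − 0.16 − 0.24 − 0.12 + 0.08 = 0.92
P(none) = 1 − 0.92 = 0.08

0.08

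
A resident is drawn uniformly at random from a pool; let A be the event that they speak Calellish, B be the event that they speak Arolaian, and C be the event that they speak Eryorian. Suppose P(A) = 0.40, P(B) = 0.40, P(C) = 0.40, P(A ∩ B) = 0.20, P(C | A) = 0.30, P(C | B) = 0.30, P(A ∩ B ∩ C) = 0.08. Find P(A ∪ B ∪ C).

P(A ∩ C) = P(A)·P(C|A) = 0.40 × 0.30 = 0.12
P(B ∩ C) = P(B)·P(C|B) = 0.40 × 0.30 = 0.12
Inclusion–exclusion gives
P(A ∪ B ∪ C) = 0.40 + 0.40 + 0.40 − 0.20 − 0.12 − 0.12 + 0.08 = 0.84

0.84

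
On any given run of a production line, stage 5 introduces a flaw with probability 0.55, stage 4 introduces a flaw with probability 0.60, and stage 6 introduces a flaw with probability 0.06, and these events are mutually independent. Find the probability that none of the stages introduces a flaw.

P(none) = (1 − 0.55) × (1 − 0.60) × (1 − 0.06) = 0.45 × 0.40 × 0.94 = 0.1692

0.1692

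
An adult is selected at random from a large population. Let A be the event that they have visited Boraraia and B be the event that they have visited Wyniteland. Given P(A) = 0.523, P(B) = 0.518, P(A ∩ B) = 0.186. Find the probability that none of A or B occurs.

0.145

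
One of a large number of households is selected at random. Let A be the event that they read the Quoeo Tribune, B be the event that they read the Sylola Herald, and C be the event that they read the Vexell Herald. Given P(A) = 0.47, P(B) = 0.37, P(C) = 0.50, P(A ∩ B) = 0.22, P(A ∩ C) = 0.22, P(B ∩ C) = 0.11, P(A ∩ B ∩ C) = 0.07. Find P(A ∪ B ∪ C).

P(A ∪ B ∪ C) = 0.47 + 0.37 + 0.50 − 0.22 − 0.22 − 0.11 + 0.07 = 0.86

0.86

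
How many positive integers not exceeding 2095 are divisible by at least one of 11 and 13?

337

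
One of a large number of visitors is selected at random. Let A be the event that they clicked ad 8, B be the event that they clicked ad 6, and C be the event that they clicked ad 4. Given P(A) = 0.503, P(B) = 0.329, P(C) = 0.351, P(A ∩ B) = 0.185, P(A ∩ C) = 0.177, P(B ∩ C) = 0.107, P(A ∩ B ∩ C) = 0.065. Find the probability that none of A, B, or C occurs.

Inclusion–exclusion gives
P(A ∪ B ∪ C) = 0.503 + 0.329 + 0.351 − 0.185 − 0.177 − 0.107 + 0.065 = 0.779
P(none) = 1 − 0.779 = 0.221

0.221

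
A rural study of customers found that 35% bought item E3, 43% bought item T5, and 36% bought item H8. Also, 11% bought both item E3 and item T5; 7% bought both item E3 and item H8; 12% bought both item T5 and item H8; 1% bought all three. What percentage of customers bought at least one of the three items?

P(at least one) = 35 + 43 + 36 − 11 − 7 − 12 + 1 = 85%

85%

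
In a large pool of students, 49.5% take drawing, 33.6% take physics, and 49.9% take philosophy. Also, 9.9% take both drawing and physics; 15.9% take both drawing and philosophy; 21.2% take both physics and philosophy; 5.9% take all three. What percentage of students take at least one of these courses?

P(union) = 49.5 + 33.6 + 49.9 − 9.9 − 15.9 − 21.2 + 5.9 = 91.9%

91.9%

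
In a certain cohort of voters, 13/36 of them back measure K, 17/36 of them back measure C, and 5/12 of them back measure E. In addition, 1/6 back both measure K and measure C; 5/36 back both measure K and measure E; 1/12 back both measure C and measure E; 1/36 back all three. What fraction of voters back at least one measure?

8/9

P(union) = 13/36 + 17/36 + 5/12 − 1/6 − 5/36 − 1/12 + 1/36 = 8/9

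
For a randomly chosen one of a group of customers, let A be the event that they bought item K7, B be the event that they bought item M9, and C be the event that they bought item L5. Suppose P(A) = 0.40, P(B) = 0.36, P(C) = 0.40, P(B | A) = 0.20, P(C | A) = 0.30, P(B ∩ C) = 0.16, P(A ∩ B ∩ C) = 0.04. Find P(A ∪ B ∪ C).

0.84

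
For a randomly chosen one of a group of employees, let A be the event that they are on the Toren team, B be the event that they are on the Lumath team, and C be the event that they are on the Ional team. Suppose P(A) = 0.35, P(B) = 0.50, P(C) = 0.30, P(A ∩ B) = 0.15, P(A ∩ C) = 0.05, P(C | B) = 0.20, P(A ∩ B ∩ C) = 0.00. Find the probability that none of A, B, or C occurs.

0.15

P(B ∩ C) = P(B)·P(C|B) = 0.50 × 0.20 = 0.10
By inclusion-exclusion,
P(A ∪ B ∪ C) = 0.35 + 0.50 + 0.30 − 0.15 − 0.05 − 0.10 + 0.00 = 0.85
P(none) = 1 − 0.85 = 0.15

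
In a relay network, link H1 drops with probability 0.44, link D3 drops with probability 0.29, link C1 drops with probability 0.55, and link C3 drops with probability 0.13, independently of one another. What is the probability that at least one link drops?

0.8443396

Since the events are independent, P(none) is the product of the individual non-occurrence probabilities.
P(none) = (1 − 0.44) × (1 − 0.29) × (1 − 0.55) × (1 − 0.13) = 0.56 × 0.71 × 0.45 × 0.87 = 0.1556604
P(at least one) = 1 − 0.1556604 = 0.8443396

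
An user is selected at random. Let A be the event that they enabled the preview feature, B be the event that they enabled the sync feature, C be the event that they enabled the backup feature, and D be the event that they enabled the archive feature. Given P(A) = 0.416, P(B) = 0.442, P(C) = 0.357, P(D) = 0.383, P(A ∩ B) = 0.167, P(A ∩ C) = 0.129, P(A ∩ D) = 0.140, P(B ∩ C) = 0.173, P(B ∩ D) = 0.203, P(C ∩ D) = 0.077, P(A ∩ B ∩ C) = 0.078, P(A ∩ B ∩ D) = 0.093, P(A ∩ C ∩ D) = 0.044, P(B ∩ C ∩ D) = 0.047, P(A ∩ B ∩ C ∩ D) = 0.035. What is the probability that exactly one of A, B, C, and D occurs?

P(exactly one) = 0.416 + 0.442 + 0.357 + 0.383 − 2·0.167 − 2·0.129 − 2·0.140 − 2·0.173 − 2·0.203 − 2·0.077 + 3·0.078 + 3·0.093 + 3·0.044 + 3·0.047 − 4·0.035 = 0.466

0.466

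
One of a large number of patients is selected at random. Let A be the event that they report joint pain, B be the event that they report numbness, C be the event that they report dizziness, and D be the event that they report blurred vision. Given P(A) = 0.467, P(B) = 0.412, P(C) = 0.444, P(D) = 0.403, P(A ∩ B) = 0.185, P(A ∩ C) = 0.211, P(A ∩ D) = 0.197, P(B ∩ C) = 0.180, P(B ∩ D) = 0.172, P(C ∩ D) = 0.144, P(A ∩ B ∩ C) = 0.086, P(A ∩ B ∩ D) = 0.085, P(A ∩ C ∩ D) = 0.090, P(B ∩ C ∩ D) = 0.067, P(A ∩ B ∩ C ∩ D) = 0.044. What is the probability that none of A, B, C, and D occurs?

P(A ∪ B ∪ C ∪ D) = 0.467 + 0.412 + 0.444 + 0.403 − 0.185 − 0.211 − 0.197 − 0.180 − 0.172 − 0.144 + 0.086 + 0.085 + 0.090 + 0.067 − 0.044 = 0.921
P(none) = 1 − 0.921 = 0.079

0.079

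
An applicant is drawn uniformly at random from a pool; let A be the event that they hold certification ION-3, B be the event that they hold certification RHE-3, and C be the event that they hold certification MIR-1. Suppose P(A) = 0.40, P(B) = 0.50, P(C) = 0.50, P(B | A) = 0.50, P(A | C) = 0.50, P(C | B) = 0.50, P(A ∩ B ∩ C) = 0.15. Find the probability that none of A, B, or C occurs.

0.15

P(A ∩ B) = P(A)·P(B|A) = 0.40 × 0.50 = 0.20
P(A ∩ C) = P(C)·P(A|C) = 0.50 × 0.50 = 0.25
P(B ∩ C) = P(B)·P(C|B) = 0.50 × 0.50 = 0.25
Using inclusion–exclusion:
P(A ∪ B ∪ C) = 0.40 + 0.50 + 0.50 − 0.20 − 0.25 − 0.25 + 0.15 = 0.85
P(none) = 1 − 0.85 = 0.15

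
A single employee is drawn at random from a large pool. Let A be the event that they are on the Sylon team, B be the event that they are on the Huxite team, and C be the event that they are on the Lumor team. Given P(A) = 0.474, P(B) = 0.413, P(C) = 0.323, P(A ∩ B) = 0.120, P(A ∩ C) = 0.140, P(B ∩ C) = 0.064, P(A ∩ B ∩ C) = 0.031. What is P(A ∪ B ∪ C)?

0.917

By inclusion-exclusion,
P(A ∪ B ∪ C) = 0.474 + 0.413 + 0.323 − 0.120 − 0.140 − 0.064 + 0.031 = 0.917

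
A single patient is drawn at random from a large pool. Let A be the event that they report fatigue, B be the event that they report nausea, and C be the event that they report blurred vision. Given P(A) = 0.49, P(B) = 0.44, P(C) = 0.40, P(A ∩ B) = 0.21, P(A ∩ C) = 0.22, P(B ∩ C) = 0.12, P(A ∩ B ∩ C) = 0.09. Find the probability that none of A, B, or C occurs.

P(A ∪ B ∪ C) = 0.49 + 0.44 + 0.40 − 0.21 − 0.22 − 0.12 + 0.09 = 0.87
P(none) = 1 − 0.87 = 0.13

0.13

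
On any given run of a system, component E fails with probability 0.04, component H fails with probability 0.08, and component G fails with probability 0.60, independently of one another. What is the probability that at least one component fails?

P(none) = (1 − 0.04) × (1 − 0.08) × (1 − 0.60) = 0.96 × 0.92 × 0.40 = 0.35328
P(at least one) = 1 − 0.35328 = 0.64672

0.64672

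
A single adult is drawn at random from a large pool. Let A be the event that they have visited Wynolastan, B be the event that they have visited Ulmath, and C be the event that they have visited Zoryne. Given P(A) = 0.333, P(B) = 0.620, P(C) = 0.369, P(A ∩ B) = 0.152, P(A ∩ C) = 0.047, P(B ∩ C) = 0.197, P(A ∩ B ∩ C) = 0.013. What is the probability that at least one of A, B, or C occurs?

0.939

P(A ∪ B ∪ C) = 0.333 + 0.620 + 0.369 − 0.152 − 0.047 − 0.197 + 0.013 = 0.939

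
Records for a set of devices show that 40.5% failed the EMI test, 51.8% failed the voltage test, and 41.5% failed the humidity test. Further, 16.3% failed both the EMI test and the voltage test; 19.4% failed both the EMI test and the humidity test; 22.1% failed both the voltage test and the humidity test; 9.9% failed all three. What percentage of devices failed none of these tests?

14.1%

P(≥1) = 40.5 + 51.8 + 41.5 − 16.3 − 19.4 − 22.1 + 9.9 = 85.9%
P(none) = 100% − 85.9% = 14.1%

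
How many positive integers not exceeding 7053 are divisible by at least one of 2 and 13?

3797

By inclusion–exclusion:
⌊7053/2⌋ + ⌊7053/13⌋ − ⌊7053/26⌋ = 3526 + 542 − 271 = 3797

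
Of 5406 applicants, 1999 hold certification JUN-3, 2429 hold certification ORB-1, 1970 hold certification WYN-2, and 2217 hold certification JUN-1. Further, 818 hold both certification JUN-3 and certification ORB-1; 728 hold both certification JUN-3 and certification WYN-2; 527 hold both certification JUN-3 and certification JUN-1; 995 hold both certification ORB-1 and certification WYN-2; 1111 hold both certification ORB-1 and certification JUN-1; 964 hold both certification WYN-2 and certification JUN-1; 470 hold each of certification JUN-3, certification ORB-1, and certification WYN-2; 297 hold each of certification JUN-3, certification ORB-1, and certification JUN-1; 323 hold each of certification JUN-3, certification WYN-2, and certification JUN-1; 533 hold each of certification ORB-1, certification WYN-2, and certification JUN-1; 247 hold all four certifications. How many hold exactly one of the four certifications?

Using the inclusion–exclusion count for exactly one event:
|exactly one| = 1999 + 2429 + 1970 + 2217 − 2·818 − 2·728 − 2·527 − 2·995 − 2·1111 − 2·964 + 3·470 + 3·297 + 3·323 + 3·533 − 4·247 = 2210

2210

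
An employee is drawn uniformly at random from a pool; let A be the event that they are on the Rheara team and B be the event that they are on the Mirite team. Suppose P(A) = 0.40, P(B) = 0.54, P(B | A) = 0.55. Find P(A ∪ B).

P(A ∩ B) = P(A)·P(B|A) = 0.40 × 0.55 = 0.22
P(A ∪ B) = 0.40 + 0.54 − 0.22 = 0.72

0.72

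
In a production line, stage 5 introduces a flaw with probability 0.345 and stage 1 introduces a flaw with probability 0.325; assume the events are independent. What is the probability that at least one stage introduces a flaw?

0.557875

P(none) = (1 − 0.345) × (1 − 0.325) = 0.655 × 0.675 = 0.442125
P(at least one) = 1 − 0.442125 = 0.557875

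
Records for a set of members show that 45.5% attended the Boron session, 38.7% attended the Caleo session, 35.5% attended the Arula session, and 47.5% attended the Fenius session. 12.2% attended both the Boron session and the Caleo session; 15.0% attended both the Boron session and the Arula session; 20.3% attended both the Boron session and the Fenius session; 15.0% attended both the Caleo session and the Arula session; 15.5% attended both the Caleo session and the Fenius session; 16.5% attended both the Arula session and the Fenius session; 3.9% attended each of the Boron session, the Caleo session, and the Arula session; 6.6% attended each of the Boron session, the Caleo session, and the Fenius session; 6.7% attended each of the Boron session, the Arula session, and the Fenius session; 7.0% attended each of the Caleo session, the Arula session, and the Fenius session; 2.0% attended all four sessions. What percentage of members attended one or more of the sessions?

By inclusion-exclusion,
P(at least one) = 45.5 + 38.7 + 35.5 + 47.5 − 12.2 − 15.0 − 20.3 − 15.0 − 15.5 − 16.5 + 3.9 + 6.6 + 6.7 + 7.0 − 2.0 = 94.9%

94.9%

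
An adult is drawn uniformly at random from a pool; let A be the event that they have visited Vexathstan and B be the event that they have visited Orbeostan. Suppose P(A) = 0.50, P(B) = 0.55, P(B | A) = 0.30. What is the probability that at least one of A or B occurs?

P(A ∩ B) = P(A)·P(B|A) = 0.50 × 0.30 = 0.15
P(A ∪ B) = 0.50 + 0.55 − 0.15 = 0.90

0.90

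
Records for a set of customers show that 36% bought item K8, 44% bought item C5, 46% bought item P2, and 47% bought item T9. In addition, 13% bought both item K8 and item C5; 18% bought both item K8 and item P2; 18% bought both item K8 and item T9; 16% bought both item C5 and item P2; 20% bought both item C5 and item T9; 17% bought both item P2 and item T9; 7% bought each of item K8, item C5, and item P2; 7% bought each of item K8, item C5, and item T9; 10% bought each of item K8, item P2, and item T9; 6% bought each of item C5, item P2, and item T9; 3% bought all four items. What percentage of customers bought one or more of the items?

By inclusion–exclusion:
P(≥1) = 36 + 44 + 46 + 47 − 13 − 18 − 18 − 16 − 20 − 17 + 7 + 7 + 10 + 6 − 3 = 98%

98%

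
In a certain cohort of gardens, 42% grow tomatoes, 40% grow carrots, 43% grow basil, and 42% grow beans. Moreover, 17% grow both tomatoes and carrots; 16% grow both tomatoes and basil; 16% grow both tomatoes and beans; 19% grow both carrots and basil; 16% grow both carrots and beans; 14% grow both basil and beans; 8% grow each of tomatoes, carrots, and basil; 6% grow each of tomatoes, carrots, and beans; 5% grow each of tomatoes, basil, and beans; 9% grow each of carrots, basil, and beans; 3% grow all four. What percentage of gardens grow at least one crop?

P(≥1) = 42 + 40 + 43 + 42 − 17 − 16 − 16 − 19 − 16 − 14 + 8 + 6 + 5 + 9 − 3 = 94%

94%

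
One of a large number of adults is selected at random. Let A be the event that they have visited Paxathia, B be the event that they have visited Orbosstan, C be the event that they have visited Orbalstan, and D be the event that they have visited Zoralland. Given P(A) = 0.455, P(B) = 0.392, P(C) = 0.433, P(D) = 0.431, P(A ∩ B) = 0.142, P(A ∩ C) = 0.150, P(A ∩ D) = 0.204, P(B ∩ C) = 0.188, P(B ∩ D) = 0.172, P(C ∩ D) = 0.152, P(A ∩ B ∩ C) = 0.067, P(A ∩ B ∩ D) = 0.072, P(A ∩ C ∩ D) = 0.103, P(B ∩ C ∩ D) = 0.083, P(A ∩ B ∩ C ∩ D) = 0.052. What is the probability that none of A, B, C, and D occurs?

Using inclusion–exclusion:
P(A ∪ B ∪ C ∪ D) = 0.455 + 0.392 + 0.433 + 0.431 − 0.142 − 0.150 − 0.204 − 0.188 − 0.172 − 0.152 + 0.067 + 0.072 + 0.103 + 0.083 − 0.052 = 0.976
P(none) = 1 − 0.976 = 0.024

0.024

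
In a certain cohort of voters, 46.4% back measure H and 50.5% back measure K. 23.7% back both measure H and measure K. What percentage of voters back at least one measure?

73.2%

By inclusion–exclusion:
P(at least one) = 46.4 + 50.5 − 23.7 = 73.2%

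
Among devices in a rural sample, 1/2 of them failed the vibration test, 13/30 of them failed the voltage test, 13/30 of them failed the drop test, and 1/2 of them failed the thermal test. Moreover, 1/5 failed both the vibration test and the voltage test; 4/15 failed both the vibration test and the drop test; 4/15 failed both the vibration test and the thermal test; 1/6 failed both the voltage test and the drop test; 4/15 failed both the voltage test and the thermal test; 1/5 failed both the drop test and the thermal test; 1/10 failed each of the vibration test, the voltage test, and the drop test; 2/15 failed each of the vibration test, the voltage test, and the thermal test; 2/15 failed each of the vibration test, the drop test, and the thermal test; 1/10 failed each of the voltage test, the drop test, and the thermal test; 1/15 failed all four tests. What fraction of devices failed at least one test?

9/10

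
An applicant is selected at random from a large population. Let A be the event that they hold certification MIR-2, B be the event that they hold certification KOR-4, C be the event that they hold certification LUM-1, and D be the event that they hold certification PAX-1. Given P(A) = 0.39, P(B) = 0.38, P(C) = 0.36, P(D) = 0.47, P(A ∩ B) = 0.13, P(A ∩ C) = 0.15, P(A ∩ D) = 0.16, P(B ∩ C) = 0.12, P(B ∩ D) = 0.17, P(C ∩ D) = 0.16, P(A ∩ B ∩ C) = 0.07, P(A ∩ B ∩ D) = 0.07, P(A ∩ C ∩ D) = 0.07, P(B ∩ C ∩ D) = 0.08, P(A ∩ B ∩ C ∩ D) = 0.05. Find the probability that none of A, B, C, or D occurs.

0.05

Using inclusion–exclusion:
P(A ∪ B ∪ C ∪ D) = 0.39 + 0.38 + 0.36 + 0.47 − 0.13 − 0.15 − 0.16 − 0.12 − 0.17 − 0.16 + 0.07 + 0.07 + 0.07 + 0.08 − 0.05 = 0.95
P(none) = 1 − 0.95 = 0.05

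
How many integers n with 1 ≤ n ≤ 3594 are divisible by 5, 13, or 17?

1095

By inclusion-exclusion,
718 + 276 + 211 − 55 − 42 − 16 + 3 = 1095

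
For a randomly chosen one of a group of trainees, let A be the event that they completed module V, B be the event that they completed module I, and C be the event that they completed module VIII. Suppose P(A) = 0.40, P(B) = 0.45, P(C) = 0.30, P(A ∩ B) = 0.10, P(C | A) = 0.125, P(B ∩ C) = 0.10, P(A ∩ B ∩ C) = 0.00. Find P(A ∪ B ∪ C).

0.90

P(A ∩ C) = P(A)·P(C|A) = 0.40 × 0.125 = 0.05
P(A ∪ B ∪ C) = 0.40 + 0.45 + 0.30 − 0.10 − 0.05 − 0.10 + 0.00 = 0.90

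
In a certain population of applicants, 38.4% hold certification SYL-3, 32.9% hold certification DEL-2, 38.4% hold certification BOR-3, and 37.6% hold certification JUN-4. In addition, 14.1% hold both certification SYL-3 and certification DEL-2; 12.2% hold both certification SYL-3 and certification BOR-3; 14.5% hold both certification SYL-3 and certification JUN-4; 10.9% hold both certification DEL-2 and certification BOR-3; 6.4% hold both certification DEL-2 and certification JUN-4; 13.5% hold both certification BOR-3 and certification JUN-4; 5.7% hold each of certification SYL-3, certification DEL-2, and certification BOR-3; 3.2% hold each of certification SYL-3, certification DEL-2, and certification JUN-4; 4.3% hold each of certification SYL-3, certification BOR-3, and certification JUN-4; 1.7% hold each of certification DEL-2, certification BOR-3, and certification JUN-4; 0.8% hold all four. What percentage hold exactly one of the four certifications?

45.6%

By inclusion–exclusion (exactly-one form):
P(exactly one) = 38.4 + 32.9 + 38.4 + 37.6 − 2·14.1 − 2·12.2 − 2·14.5 − 2·10.9 − 2·6.4 − 2·13.5 + 3·5.7 + 3·3.2 + 3·4.3 + 3·1.7 − 4·0.8 = 45.6%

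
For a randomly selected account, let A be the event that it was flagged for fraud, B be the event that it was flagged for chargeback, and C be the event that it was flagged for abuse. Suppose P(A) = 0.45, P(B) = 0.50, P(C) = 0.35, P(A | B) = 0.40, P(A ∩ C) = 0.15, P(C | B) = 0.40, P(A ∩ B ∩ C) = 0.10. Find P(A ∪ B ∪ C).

0.85

P(A ∩ B) = P(B)·P(A|B) = 0.50 × 0.40 = 0.20
P(B ∩ C) = P(B)·P(C|B) = 0.50 × 0.40 = 0.20
Inclusion–exclusion gives
P(A ∪ B ∪ C) = 0.45 + 0.50 + 0.35 − 0.20 − 0.15 − 0.20 + 0.10 = 0.85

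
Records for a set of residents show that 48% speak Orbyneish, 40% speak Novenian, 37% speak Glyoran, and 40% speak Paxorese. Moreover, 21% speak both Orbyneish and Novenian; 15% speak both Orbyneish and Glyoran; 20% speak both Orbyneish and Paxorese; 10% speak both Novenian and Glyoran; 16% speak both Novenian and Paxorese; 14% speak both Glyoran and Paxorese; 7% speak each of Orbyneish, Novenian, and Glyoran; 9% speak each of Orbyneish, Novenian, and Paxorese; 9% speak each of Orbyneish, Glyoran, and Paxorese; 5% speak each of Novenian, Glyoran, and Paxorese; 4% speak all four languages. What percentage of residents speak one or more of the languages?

Using inclusion–exclusion:
P(union) = 48 + 40 + 37 + 40 − 21 − 15 − 20 − 10 − 16 − 14 + 7 + 9 + 9 + 5 − 4 = 95%

95%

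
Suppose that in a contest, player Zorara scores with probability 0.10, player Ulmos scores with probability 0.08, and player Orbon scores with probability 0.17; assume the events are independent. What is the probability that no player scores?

0.68724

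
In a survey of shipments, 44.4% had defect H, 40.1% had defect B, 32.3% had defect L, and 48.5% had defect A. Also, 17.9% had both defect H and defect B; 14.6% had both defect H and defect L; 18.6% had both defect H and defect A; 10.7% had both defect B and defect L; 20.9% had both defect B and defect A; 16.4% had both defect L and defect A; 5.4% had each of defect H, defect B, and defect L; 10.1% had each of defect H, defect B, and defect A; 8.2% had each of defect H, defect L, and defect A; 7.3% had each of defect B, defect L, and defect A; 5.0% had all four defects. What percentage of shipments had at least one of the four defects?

Inclusion–exclusion gives
P(union) = 44.4 + 40.1 + 32.3 + 48.5 − 17.9 − 14.6 − 18.6 − 10.7 − 20.9 − 16.4 + 5.4 + 10.1 + 8.2 + 7.3 − 5.0 = 92.2%

92.2%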